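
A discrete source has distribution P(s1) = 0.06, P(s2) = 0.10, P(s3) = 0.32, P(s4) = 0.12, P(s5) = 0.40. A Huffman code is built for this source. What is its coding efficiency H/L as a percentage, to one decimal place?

97.9%

Entropy H = −Σ p log₂ p ≈ 1.9976 bits.
Huffman merges: 3/50+1/10→4/25; 3/25+4/25→7/25; 7/25+8/25→3/5; 2/5+3/5→1. L = 51/25 ≈ 2.0400.
Efficiency = H/L = 1.9976/2.0400 = 97.9%.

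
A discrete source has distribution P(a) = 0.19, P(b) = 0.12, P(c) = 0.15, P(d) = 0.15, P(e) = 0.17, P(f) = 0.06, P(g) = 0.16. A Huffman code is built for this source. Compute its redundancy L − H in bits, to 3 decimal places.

Entropy H = −Σ p log₂ p ≈ 2.7445 bits.
Huffman merges: 3/50+3/25→9/50; 3/20+3/20→3/10; 4/25+17/100→33/100; 9/50+19/100→37/100; 3/10+33/100→63/100; 37/100+63/100→1. L = 281/100 ≈ 2.8100.
L − H = 2.8100 − 2.7445 = 0.065 bits.

0.065 bits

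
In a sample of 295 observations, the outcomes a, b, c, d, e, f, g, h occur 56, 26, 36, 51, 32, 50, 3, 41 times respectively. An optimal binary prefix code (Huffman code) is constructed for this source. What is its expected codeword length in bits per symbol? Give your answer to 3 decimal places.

Probabilities are the counts divided by 295.
Repeatedly combine the two least-probable nodes; the expected code length is the sum of the merged weights.
merge 3/295 + 26/295 → 29/295
merge 29/295 + 32/295 → 61/295
merge 36/295 + 41/295 → 77/295
merge 10/59 + 51/295 → 101/295
merge 56/295 + 61/295 → 117/295
merge 77/295 + 101/295 → 178/295
merge 117/295 + 178/295 → 1
L = 29/295 + 61/295 + 77/295 + 101/295 + 117/295 + 178/295 + 1 = 858/295 ≈ 2.908 bits/symbol.

2.908 bits/symbol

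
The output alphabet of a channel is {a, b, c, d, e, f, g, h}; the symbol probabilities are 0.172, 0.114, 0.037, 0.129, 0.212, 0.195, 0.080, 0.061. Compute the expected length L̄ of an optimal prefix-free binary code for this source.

2.869 bits/symbol

Repeatedly combine the two least-probable nodes; the expected code length is the sum of the merged weights.
merge 37/1000 + 61/1000 → 49/500
merge 2/25 + 49/500 → 89/500
merge 57/500 + 129/1000 → 243/1000
merge 43/250 + 89/500 → 7/20
merge 39/200 + 53/250 → 407/1000
merge 243/1000 + 7/20 → 593/1000
merge 407/1000 + 593/1000 → 1
L = 49/500 + 89/500 + 243/1000 + 7/20 + 407/1000 + 593/1000 + 1 = 2869/1000 = 2.869 bits/symbol.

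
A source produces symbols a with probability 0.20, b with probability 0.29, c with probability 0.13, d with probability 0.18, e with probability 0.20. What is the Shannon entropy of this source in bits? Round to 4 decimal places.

2.2746 bits

H = −Σ pᵢ log₂ pᵢ.
−0.20·log₂(0.20) = 0.4644
−0.29·log₂(0.29) = 0.5179
−0.13·log₂(0.13) = 0.3826
−0.18·log₂(0.18) = 0.4453
−0.20·log₂(0.20) = 0.4644
Sum ≈ 2.2746 → 2.2746 bits.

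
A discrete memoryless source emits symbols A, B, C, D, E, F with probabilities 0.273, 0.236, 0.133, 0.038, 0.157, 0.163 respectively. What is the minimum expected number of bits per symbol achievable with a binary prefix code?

2.491 bits/symbol

Repeatedly combine the two least-probable nodes; the expected code length is the sum of the merged weights.
merge 19/500 + 133/1000 → 171/1000
merge 157/1000 + 163/1000 → 8/25
merge 171/1000 + 59/250 → 407/1000
merge 273/1000 + 8/25 → 593/1000
merge 407/1000 + 593/1000 → 1
L = 171/1000 + 8/25 + 407/1000 + 593/1000 + 1 = 2491/1000 = 2.491 bits/symbol.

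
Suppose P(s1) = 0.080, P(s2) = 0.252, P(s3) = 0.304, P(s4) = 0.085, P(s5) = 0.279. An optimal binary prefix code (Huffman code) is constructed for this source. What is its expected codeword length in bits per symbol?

Repeatedly combine the two least-probable nodes; the expected code length is the sum of the merged weights.
merge 2/25 + 17/200 → 33/200
merge 33/200 + 63/250 → 417/1000
merge 279/1000 + 38/125 → 583/1000
merge 417/1000 + 583/1000 → 1
L = 33/200 + 417/1000 + 583/1000 + 1 = 433/200 = 2.165 bits/symbol.

2.165 bits/symbol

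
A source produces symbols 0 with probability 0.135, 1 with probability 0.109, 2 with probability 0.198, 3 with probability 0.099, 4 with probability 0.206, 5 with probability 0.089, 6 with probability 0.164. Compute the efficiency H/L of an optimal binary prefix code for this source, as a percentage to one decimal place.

98.4%

Entropy H = −Σ p log₂ p ≈ 2.7394 bits.
Huffman merges: 89/1000+99/1000→47/250; 109/1000+27/200→61/250; 41/250+47/250→44/125; 99/500+103/500→101/250; 61/250+44/125→149/250; 101/250+149/250→1. L = 348/125 ≈ 2.7840.
Efficiency = H/L = 2.7394/2.7840 = 98.4%.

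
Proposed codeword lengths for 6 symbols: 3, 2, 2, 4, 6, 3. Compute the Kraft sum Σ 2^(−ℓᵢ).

0.828125

With common denominator 2^6 = 64: Σ 2^(−ℓᵢ) = 8/64 + 16/64 + 16/64 + 4/64 + 1/64 + 8/64 = 53/64 = 0.828125.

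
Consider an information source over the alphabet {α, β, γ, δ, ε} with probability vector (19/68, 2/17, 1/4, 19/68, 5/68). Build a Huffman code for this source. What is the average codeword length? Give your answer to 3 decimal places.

Repeatedly combine the two least-probable nodes; the expected code length is the sum of the merged weights.
merge 5/68 + 2/17 → 13/68
merge 13/68 + 1/4 → 15/34
merge 19/68 + 19/68 → 19/34
merge 15/34 + 19/34 → 1
L = 13/68 + 15/34 + 19/34 + 1 = 149/68 ≈ 2.191 bits/symbol.

2.191 bits/symbol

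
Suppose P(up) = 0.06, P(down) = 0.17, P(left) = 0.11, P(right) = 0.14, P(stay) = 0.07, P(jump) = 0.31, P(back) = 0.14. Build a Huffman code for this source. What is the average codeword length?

2.65 bits/symbol

Repeatedly combine the two least-probable nodes; the expected code length is the sum of the merged weights.
merge 3/50 + 7/100 → 13/100
merge 11/100 + 13/100 → 6/25
merge 7/50 + 7/50 → 7/25
merge 17/100 + 6/25 → 41/100
merge 7/25 + 31/100 → 59/100
merge 41/100 + 59/100 → 1
L = 13/100 + 6/25 + 7/25 + 41/100 + 59/100 + 1 = 53/20 = 2.65 bits/symbol.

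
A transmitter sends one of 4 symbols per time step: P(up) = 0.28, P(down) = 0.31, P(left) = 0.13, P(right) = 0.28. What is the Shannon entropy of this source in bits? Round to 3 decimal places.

1.935 bits

H = −Σ pᵢ log₂ pᵢ.
−0.28·log₂(0.28) = 0.5142
−0.31·log₂(0.31) = 0.5238
−0.13·log₂(0.13) = 0.3826
−0.28·log₂(0.28) = 0.5142
Sum ≈ 1.9349 → 1.935 bits.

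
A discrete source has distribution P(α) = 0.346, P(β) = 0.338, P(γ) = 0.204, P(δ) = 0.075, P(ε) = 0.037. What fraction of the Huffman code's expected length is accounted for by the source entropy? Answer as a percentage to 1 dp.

Entropy H = −Σ p log₂ p ≈ 1.9828 bits.
Huffman merges: 37/1000+3/40→14/125; 14/125+51/250→79/250; 79/250+169/500→327/500; 173/500+327/500→1. L = 1041/500 ≈ 2.0820.
Efficiency = H/L = 1.9828/2.0820 = 95.2%.

95.2%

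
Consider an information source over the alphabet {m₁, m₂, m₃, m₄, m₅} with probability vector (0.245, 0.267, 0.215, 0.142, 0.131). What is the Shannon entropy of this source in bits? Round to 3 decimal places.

H = −Σ pᵢ log₂ pᵢ.
−0.245·log₂(0.245) = 0.4971
−0.267·log₂(0.267) = 0.5087
−0.215·log₂(0.215) = 0.4768
−0.142·log₂(0.142) = 0.3999
−0.131·log₂(0.131) = 0.3841
Sum ≈ 2.2666 → 2.267 bits.

2.267 bits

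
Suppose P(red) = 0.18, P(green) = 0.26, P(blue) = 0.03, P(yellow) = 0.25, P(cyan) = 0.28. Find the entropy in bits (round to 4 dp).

2.1166 bits

H = −Σ pᵢ log₂ pᵢ.
−0.18·log₂(0.18) = 0.4453
−0.26·log₂(0.26) = 0.5053
−0.03·log₂(0.03) = 0.1518
−0.25·log₂(0.25) = 0.5000
−0.28·log₂(0.28) = 0.5142
Sum ≈ 2.1166 → 2.1166 bits.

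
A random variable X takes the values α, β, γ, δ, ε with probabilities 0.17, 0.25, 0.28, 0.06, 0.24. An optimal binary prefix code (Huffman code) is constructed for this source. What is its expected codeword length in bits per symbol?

Repeatedly combine the two least-probable nodes; the expected code length is the sum of the merged weights.
merge 3/50 + 17/100 → 23/100
merge 23/100 + 6/25 → 47/100
merge 1/4 + 7/25 → 53/100
merge 47/100 + 53/100 → 1
L = 23/100 + 47/100 + 53/100 + 1 = 223/100 = 2.23 bits/symbol.

2.23 bits/symbol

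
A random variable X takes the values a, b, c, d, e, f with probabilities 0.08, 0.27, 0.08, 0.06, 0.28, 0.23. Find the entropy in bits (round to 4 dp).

H = −Σ pᵢ log₂ pᵢ.
−0.08·log₂(0.08) = 0.2915
−0.27·log₂(0.27) = 0.5100
−0.08·log₂(0.08) = 0.2915
−0.06·log₂(0.06) = 0.2435
−0.28·log₂(0.28) = 0.5142
−0.23·log₂(0.23) = 0.4877
Sum ≈ 2.3385 → 2.3385 bits.

2.3385 bits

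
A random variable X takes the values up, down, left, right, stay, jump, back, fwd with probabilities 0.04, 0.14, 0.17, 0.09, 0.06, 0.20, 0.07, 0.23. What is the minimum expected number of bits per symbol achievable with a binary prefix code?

Repeatedly combine the two least-probable nodes; the expected code length is the sum of the merged weights.
merge 1/25 + 3/50 → 1/10
merge 7/100 + 9/100 → 4/25
merge 1/10 + 7/50 → 6/25
merge 4/25 + 17/100 → 33/100
merge 1/5 + 23/100 → 43/100
merge 6/25 + 33/100 → 57/100
merge 43/100 + 57/100 → 1
L = 1/10 + 4/25 + 6/25 + 33/100 + 43/100 + 57/100 + 1 = 283/100 = 2.83 bits/symbol.

2.83 bits/symbol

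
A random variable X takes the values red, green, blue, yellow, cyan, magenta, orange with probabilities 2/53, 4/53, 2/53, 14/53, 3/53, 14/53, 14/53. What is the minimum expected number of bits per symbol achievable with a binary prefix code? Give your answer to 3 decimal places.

Repeatedly combine the two least-probable nodes; the expected code length is the sum of the merged weights.
merge 2/53 + 2/53 → 4/53
merge 3/53 + 4/53 → 7/53
merge 4/53 + 7/53 → 11/53
merge 11/53 + 14/53 → 25/53
merge 14/53 + 14/53 → 28/53
merge 25/53 + 28/53 → 1
L = 4/53 + 7/53 + 11/53 + 25/53 + 28/53 + 1 = 128/53 ≈ 2.415 bits/symbol.

2.415 bits/symbol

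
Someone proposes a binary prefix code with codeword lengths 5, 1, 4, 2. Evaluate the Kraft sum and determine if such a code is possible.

0.84375; yes

With common denominator 2^5 = 32: Σ 2^(−ℓᵢ) = 1/32 + 16/32 + 2/32 + 8/32 = 27/32 = 0.84375.
Kraft's inequality requires Σ ≤ 1; here Σ = 0.84375 ≤ 1, so such a prefix code exists.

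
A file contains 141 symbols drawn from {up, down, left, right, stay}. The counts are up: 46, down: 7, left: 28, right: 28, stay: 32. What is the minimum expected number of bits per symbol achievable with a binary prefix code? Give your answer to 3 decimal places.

2.248 bits/symbol

Probabilities are the counts divided by 141.
Repeatedly combine the two least-probable nodes; the expected code length is the sum of the merged weights.
merge 7/141 + 28/141 → 35/141
merge 28/141 + 32/141 → 20/47
merge 35/141 + 46/141 → 27/47
merge 20/47 + 27/47 → 1
L = 35/141 + 20/47 + 27/47 + 1 = 317/141 ≈ 2.248 bits/symbol.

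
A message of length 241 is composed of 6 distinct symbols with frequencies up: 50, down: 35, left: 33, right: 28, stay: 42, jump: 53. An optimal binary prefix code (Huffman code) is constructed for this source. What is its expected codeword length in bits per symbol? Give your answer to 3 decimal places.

Probabilities are the counts divided by 241.
Repeatedly combine the two least-probable nodes; the expected code length is the sum of the merged weights.
merge 28/241 + 33/241 → 61/241
merge 35/241 + 42/241 → 77/241
merge 50/241 + 53/241 → 103/241
merge 61/241 + 77/241 → 138/241
merge 103/241 + 138/241 → 1
L = 61/241 + 77/241 + 103/241 + 138/241 + 1 = 620/241 ≈ 2.573 bits/symbol.

2.573 bits/symbol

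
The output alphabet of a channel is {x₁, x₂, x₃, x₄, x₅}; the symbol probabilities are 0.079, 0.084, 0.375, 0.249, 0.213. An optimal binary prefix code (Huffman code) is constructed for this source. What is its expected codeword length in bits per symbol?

2.163 bits/symbol

Repeatedly combine the two least-probable nodes; the expected code length is the sum of the merged weights.
merge 79/1000 + 21/250 → 163/1000
merge 163/1000 + 213/1000 → 47/125
merge 249/1000 + 3/8 → 78/125
merge 47/125 + 78/125 → 1
L = 163/1000 + 47/125 + 78/125 + 1 = 2163/1000 = 2.163 bits/symbol.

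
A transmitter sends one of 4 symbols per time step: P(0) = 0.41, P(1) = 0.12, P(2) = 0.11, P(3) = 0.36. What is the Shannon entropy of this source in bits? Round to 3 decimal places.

1.775 bits

H = −Σ pᵢ log₂ pᵢ.
−0.41·log₂(0.41) = 0.5274
−0.12·log₂(0.12) = 0.3671
−0.11·log₂(0.11) = 0.3503
−0.36·log₂(0.36) = 0.5306
Sum ≈ 1.7754 → 1.775 bits.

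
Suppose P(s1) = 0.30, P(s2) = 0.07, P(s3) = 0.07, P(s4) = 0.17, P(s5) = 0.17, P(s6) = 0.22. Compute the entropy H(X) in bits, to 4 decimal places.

2.4079 bits

H = −Σ pᵢ log₂ pᵢ.
−0.30·log₂(0.30) = 0.5211
−0.07·log₂(0.07) = 0.2686
−0.07·log₂(0.07) = 0.2686
−0.17·log₂(0.17) = 0.4346
−0.17·log₂(0.17) = 0.4346
−0.22·log₂(0.22) = 0.4806
Sum ≈ 2.4079 → 2.4079 bits.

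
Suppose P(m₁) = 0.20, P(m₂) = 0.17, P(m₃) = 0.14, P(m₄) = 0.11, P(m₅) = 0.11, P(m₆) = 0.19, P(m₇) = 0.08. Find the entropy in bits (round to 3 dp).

H = −Σ pᵢ log₂ pᵢ.
−0.20·log₂(0.20) = 0.4644
−0.17·log₂(0.17) = 0.4346
−0.14·log₂(0.14) = 0.3971
−0.11·log₂(0.11) = 0.3503
−0.11·log₂(0.11) = 0.3503
−0.19·log₂(0.19) = 0.4552
−0.08·log₂(0.08) = 0.2915
Sum ≈ 2.7434 → 2.743 bits.

2.743 bits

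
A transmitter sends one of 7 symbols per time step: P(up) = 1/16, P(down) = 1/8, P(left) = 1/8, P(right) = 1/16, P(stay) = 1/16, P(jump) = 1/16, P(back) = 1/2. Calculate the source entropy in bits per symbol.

2.25 bits

Each probability is a power of 1/2, so log₂(1/p) is an integer.
H = Σ p·log₂(1/p) = 1/16·4 + 1/8·3 + 1/8·3 + 1/16·4 + 1/16·4 + 1/16·4 + 1/2·1 = 2.25 bits.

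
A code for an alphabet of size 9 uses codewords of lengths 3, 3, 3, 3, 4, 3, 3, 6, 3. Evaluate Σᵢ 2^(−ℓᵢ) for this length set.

With common denominator 2^6 = 64: Σ 2^(−ℓᵢ) = 8/64 + 8/64 + 8/64 + 8/64 + 4/64 + 8/64 + 8/64 + 1/64 + 8/64 = 61/64 = 0.953125.

0.953125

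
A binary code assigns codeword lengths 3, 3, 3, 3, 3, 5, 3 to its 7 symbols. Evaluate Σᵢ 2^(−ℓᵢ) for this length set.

With common denominator 2^5 = 32: Σ 2^(−ℓᵢ) = 4/32 + 4/32 + 4/32 + 4/32 + 4/32 + 1/32 + 4/32 = 25/32 = 0.78125.

0.78125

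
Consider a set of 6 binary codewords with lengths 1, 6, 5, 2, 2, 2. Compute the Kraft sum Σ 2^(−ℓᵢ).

1.296875

With common denominator 2^6 = 64: Σ 2^(−ℓᵢ) = 32/64 + 1/64 + 2/64 + 16/64 + 16/64 + 16/64 = 83/64 = 1.296875.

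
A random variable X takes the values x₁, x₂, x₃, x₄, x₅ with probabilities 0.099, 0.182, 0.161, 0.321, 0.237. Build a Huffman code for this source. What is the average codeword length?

2.26 bits/symbol

Repeatedly combine the two least-probable nodes; the expected code length is the sum of the merged weights.
merge 99/1000 + 161/1000 → 13/50
merge 91/500 + 237/1000 → 419/1000
merge 13/50 + 321/1000 → 581/1000
merge 419/1000 + 581/1000 → 1
L = 13/50 + 419/1000 + 581/1000 + 1 = 113/50 = 2.26 bits/symbol.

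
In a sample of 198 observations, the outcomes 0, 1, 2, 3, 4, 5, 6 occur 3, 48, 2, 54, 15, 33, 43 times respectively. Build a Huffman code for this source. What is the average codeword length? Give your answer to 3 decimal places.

Probabilities are the counts divided by 198.
Repeatedly combine the two least-probable nodes; the expected code length is the sum of the merged weights.
merge 1/99 + 1/66 → 5/198
merge 5/198 + 5/66 → 10/99
merge 10/99 + 1/6 → 53/198
merge 43/198 + 8/33 → 91/198
merge 53/198 + 3/11 → 107/198
merge 91/198 + 107/198 → 1
L = 5/198 + 10/99 + 53/198 + 91/198 + 107/198 + 1 = 79/33 ≈ 2.394 bits/symbol.

2.394 bits/symbol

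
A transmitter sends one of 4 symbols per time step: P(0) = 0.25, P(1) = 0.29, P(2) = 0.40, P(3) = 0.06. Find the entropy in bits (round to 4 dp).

H = −Σ pᵢ log₂ pᵢ.
−0.25·log₂(0.25) = 0.5000
−0.29·log₂(0.29) = 0.5179
−0.40·log₂(0.40) = 0.5288
−0.06·log₂(0.06) = 0.2435
Sum ≈ 1.7902 → 1.7902 bits.

1.7902 bits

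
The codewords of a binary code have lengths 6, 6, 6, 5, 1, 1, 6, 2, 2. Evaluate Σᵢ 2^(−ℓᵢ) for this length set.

With common denominator 2^6 = 64: Σ 2^(−ℓᵢ) = 1/64 + 1/64 + 1/64 + 2/64 + 32/64 + 32/64 + 1/64 + 16/64 + 16/64 = 102/64 = 1.59375.

1.59375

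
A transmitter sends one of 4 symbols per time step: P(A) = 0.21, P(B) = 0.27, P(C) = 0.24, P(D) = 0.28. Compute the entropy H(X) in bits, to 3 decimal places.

H = −Σ pᵢ log₂ pᵢ.
−0.21·log₂(0.21) = 0.4728
−0.27·log₂(0.27) = 0.5100
−0.24·log₂(0.24) = 0.4941
−0.28·log₂(0.28) = 0.5142
Sum ≈ 1.9912 → 1.991 bits.

1.991 bits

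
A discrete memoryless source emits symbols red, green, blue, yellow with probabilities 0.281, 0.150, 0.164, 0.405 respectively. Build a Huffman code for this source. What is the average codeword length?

Repeatedly combine the two least-probable nodes; the expected code length is the sum of the merged weights.
merge 3/20 + 41/250 → 157/500
merge 281/1000 + 157/500 → 119/200
merge 81/200 + 119/200 → 1
L = 157/500 + 119/200 + 1 = 1909/1000 = 1.909 bits/symbol.

1.909 bits/symbol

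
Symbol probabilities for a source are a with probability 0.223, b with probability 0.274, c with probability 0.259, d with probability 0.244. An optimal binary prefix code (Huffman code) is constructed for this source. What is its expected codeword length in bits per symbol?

Repeatedly combine the two least-probable nodes; the expected code length is the sum of the merged weights.
merge 223/1000 + 61/250 → 467/1000
merge 259/1000 + 137/500 → 533/1000
merge 467/1000 + 533/1000 → 1
L = 467/1000 + 533/1000 + 1 = 2 bits/symbol.

2 bits/symbol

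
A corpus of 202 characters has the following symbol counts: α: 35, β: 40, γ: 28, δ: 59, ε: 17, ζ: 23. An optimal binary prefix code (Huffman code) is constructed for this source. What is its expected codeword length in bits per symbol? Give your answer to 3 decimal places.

Probabilities are the counts divided by 202.
Repeatedly combine the two least-probable nodes; the expected code length is the sum of the merged weights.
merge 17/202 + 23/202 → 20/101
merge 14/101 + 35/202 → 63/202
merge 20/101 + 20/101 → 40/101
merge 59/202 + 63/202 → 61/101
merge 40/101 + 61/101 → 1
L = 20/101 + 63/202 + 40/101 + 61/101 + 1 = 507/202 ≈ 2.510 bits/symbol.

2.510 bits/symbol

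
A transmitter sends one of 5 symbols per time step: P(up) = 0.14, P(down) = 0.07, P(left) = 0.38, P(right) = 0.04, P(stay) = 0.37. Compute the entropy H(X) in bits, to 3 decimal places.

H = −Σ pᵢ log₂ pᵢ.
−0.14·log₂(0.14) = 0.3971
−0.07·log₂(0.07) = 0.2686
−0.38·log₂(0.38) = 0.5305
−0.04·log₂(0.04) = 0.1858
−0.37·log₂(0.37) = 0.5307
Sum ≈ 1.9126 → 1.913 bits.

1.913 bits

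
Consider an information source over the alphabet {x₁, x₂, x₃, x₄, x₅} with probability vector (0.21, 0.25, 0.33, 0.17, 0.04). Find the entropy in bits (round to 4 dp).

H = −Σ pᵢ log₂ pᵢ.
−0.21·log₂(0.21) = 0.4728
−0.25·log₂(0.25) = 0.5000
−0.33·log₂(0.33) = 0.5278
−0.17·log₂(0.17) = 0.4346
−0.04·log₂(0.04) = 0.1858
Sum ≈ 2.1210 → 2.1210 bits.

2.1210 bits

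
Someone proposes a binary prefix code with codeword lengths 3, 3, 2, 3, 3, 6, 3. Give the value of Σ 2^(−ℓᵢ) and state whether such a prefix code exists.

0.890625; yes

With common denominator 2^6 = 64: Σ 2^(−ℓᵢ) = 8/64 + 8/64 + 16/64 + 8/64 + 8/64 + 1/64 + 8/64 = 57/64 = 0.890625.
Kraft's inequality requires Σ ≤ 1; here Σ = 0.890625 ≤ 1, so such a prefix code exists.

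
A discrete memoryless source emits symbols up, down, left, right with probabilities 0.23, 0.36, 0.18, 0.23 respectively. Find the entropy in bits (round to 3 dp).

1.951 bits

H = −Σ pᵢ log₂ pᵢ.
−0.23·log₂(0.23) = 0.4877
−0.36·log₂(0.36) = 0.5306
−0.18·log₂(0.18) = 0.4453
−0.23·log₂(0.23) = 0.4877
Sum ≈ 1.9513 → 1.951 bits.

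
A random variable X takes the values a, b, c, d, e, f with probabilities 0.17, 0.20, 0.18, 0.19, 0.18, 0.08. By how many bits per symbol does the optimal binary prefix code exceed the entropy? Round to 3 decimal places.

Entropy H = −Σ p log₂ p ≈ 2.5363 bits.
Huffman merges: 2/25+17/100→1/4; 9/50+9/50→9/25; 19/100+1/5→39/100; 1/4+9/25→61/100; 39/100+61/100→1. L = 261/100 ≈ 2.6100.
L − H = 2.6100 − 2.5363 = 0.074 bits.

0.074 bits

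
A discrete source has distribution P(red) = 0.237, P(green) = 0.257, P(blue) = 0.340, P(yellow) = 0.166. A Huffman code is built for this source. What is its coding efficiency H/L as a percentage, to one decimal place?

Entropy H = −Σ p log₂ p ≈ 1.9553 bits.
Huffman merges: 83/500+237/1000→403/1000; 257/1000+17/50→597/1000; 403/1000+597/1000→1. L = 2 ≈ 2.0000.
Efficiency = H/L = 1.9553/2.0000 = 97.8%.

97.8%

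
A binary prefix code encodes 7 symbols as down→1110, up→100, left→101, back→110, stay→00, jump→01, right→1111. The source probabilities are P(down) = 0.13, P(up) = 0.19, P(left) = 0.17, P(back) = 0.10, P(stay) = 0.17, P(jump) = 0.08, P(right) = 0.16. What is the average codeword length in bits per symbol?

L̄ = Σ pᵢ·ℓᵢ = 0.13·4 + 0.19·3 + 0.17·3 + 0.10·3 + 0.17·2 + 0.08·2 + 0.16·4 = 3.04 bits/symbol.

3.04 bits/symbol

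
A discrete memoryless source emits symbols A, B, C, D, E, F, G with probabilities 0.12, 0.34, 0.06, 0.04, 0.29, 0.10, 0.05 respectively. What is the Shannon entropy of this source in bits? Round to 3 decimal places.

H = −Σ pᵢ log₂ pᵢ.
−0.12·log₂(0.12) = 0.3671
−0.34·log₂(0.34) = 0.5292
−0.06·log₂(0.06) = 0.2435
−0.04·log₂(0.04) = 0.1858
−0.29·log₂(0.29) = 0.5179
−0.10·log₂(0.10) = 0.3322
−0.05·log₂(0.05) = 0.2161
Sum ≈ 2.3917 → 2.392 bits.

2.392 bits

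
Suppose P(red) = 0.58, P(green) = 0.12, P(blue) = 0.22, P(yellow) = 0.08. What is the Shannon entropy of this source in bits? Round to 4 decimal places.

H = −Σ pᵢ log₂ pᵢ.
−0.58·log₂(0.58) = 0.4558
−0.12·log₂(0.12) = 0.3671
−0.22·log₂(0.22) = 0.4806
−0.08·log₂(0.08) = 0.2915
Sum ≈ 1.5950 → 1.5950 bits.

1.5950 bits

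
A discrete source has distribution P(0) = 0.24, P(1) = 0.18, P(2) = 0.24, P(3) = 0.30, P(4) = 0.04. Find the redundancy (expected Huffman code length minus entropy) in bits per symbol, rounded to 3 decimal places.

Entropy H = −Σ p log₂ p ≈ 2.1404 bits.
Huffman merges: 1/25+9/50→11/50; 11/50+6/25→23/50; 6/25+3/10→27/50; 23/50+27/50→1. L = 111/50 ≈ 2.2200.
L − H = 2.2200 − 2.1404 = 0.080 bits.

0.080 bits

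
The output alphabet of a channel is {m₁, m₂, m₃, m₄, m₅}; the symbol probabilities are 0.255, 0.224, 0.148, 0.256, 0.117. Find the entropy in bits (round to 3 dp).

H = −Σ pᵢ log₂ pᵢ.
−0.255·log₂(0.255) = 0.5027
−0.224·log₂(0.224) = 0.4835
−0.148·log₂(0.148) = 0.4079
−0.256·log₂(0.256) = 0.5032
−0.117·log₂(0.117) = 0.3622
Sum ≈ 2.2595 → 2.260 bits.

2.260 bits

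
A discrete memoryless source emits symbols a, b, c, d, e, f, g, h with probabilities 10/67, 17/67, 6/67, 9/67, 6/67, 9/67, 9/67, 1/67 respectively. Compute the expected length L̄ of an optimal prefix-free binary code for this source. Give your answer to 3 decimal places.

2.851 bits/symbol

Repeatedly combine the two least-probable nodes; the expected code length is the sum of the merged weights.
merge 1/67 + 6/67 → 7/67
merge 6/67 + 7/67 → 13/67
merge 9/67 + 9/67 → 18/67
merge 9/67 + 10/67 → 19/67
merge 13/67 + 17/67 → 30/67
merge 18/67 + 19/67 → 37/67
merge 30/67 + 37/67 → 1
L = 7/67 + 13/67 + 18/67 + 19/67 + 30/67 + 37/67 + 1 = 191/67 ≈ 2.851 bits/symbol.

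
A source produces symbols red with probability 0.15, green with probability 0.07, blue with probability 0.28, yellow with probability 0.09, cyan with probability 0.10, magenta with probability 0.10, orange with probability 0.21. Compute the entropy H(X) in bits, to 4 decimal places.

2.6432 bits

H = −Σ pᵢ log₂ pᵢ.
−0.15·log₂(0.15) = 0.4105
−0.07·log₂(0.07) = 0.2686
−0.28·log₂(0.28) = 0.5142
−0.09·log₂(0.09) = 0.3127
−0.10·log₂(0.10) = 0.3322
−0.10·log₂(0.10) = 0.3322
−0.21·log₂(0.21) = 0.4728
Sum ≈ 2.6432 → 2.6432 bits.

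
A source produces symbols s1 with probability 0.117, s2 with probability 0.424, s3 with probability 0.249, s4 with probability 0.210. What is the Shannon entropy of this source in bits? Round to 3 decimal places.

1.859 bits

H = −Σ pᵢ log₂ pᵢ.
−0.117·log₂(0.117) = 0.3622
−0.424·log₂(0.424) = 0.5249
−0.249·log₂(0.249) = 0.4994
−0.210·log₂(0.210) = 0.4728
Sum ≈ 1.8593 → 1.859 bits.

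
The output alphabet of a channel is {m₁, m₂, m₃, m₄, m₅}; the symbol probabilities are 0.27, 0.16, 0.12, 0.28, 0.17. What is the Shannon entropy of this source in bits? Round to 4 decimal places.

H = −Σ pᵢ log₂ pᵢ.
−0.27·log₂(0.27) = 0.5100
−0.16·log₂(0.16) = 0.4230
−0.12·log₂(0.12) = 0.3671
−0.28·log₂(0.28) = 0.5142
−0.17·log₂(0.17) = 0.4346
Sum ≈ 2.2489 → 2.2489 bits.

2.2489 bits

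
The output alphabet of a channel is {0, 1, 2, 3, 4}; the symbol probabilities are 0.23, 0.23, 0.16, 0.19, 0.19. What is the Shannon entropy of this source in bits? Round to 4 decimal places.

2.3088 bits

H = −Σ pᵢ log₂ pᵢ.
−0.23·log₂(0.23) = 0.4877
−0.23·log₂(0.23) = 0.4877
−0.16·log₂(0.16) = 0.4230
−0.19·log₂(0.19) = 0.4552
−0.19·log₂(0.19) = 0.4552
Sum ≈ 2.3088 → 2.3088 bits.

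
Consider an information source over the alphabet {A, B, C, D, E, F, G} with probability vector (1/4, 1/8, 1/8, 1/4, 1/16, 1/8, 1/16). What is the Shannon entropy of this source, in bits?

2.625 bits

Each probability is a power of 1/2, so log₂(1/p) is an integer.
H = Σ p·log₂(1/p) = 1/4·2 + 1/8·3 + 1/8·3 + 1/4·2 + 1/16·4 + 1/8·3 + 1/16·4 = 2.625 bits.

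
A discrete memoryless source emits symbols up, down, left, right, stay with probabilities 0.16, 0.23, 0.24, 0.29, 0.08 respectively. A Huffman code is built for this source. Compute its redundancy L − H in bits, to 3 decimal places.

0.026 bits

Entropy H = −Σ p log₂ p ≈ 2.2142 bits.
Huffman merges: 2/25+4/25→6/25; 23/100+6/25→47/100; 6/25+29/100→53/100; 47/100+53/100→1. L = 56/25 ≈ 2.2400.
L − H = 2.2400 − 2.2142 = 0.026 bits.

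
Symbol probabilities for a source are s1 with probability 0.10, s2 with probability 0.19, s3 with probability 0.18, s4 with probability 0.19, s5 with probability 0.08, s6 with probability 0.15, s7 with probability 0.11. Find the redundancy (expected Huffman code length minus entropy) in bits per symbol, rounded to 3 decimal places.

Entropy H = −Σ p log₂ p ≈ 2.7403 bits.
Huffman merges: 2/25+1/10→9/50; 11/100+3/20→13/50; 9/50+9/50→9/25; 19/100+19/100→19/50; 13/50+9/25→31/50; 19/50+31/50→1. L = 14/5 ≈ 2.8000.
L − H = 2.8000 − 2.7403 = 0.060 bits.

0.060 bits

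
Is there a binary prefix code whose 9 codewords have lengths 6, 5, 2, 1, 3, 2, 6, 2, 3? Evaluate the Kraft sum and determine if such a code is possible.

1.5625; no

With common denominator 2^6 = 64: Σ 2^(−ℓᵢ) = 1/64 + 2/64 + 16/64 + 32/64 + 8/64 + 16/64 + 1/64 + 16/64 + 8/64 = 100/64 = 1.5625.
Kraft's inequality requires Σ ≤ 1; here Σ = 1.5625 > 1, so no such prefix code exists.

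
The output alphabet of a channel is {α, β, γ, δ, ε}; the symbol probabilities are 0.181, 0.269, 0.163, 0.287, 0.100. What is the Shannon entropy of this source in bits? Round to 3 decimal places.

2.232 bits

H = −Σ pᵢ log₂ pᵢ.
−0.181·log₂(0.181) = 0.4463
−0.269·log₂(0.269) = 0.5096
−0.163·log₂(0.163) = 0.4266
−0.287·log₂(0.287) = 0.5169
−0.100·log₂(0.100) = 0.3322
Sum ≈ 2.2315 → 2.232 bits.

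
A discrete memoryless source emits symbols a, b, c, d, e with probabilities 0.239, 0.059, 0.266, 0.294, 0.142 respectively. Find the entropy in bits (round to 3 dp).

H = −Σ pᵢ log₂ pᵢ.
−0.239·log₂(0.239) = 0.4935
−0.059·log₂(0.059) = 0.2409
−0.266·log₂(0.266) = 0.5082
−0.294·log₂(0.294) = 0.5192
−0.142·log₂(0.142) = 0.3999
Sum ≈ 2.1617 → 2.162 bits.

2.162 bits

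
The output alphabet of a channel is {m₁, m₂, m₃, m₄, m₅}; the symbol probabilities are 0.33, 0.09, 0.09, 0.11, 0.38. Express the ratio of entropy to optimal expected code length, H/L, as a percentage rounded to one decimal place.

97.3%

Entropy H = −Σ p log₂ p ≈ 2.0339 bits.
Huffman merges: 9/100+9/100→9/50; 11/100+9/50→29/100; 29/100+33/100→31/50; 19/50+31/50→1. L = 209/100 ≈ 2.0900.
Efficiency = H/L = 2.0339/2.0900 = 97.3%.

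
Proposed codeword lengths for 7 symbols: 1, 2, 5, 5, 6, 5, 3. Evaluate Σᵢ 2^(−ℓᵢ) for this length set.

With common denominator 2^6 = 64: Σ 2^(−ℓᵢ) = 32/64 + 16/64 + 2/64 + 2/64 + 1/64 + 2/64 + 8/64 = 63/64 = 0.984375.

0.984375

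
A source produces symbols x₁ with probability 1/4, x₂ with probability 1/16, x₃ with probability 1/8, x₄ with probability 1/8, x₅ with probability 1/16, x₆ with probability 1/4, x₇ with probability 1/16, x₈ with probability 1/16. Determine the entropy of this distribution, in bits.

Each probability is a power of 1/2, so log₂(1/p) is an integer.
H = Σ p·log₂(1/p) = 1/4·2 + 1/16·4 + 1/8·3 + 1/8·3 + 1/16·4 + 1/4·2 + 1/16·4 + 1/16·4 = 2.75 bits.

2.75 bits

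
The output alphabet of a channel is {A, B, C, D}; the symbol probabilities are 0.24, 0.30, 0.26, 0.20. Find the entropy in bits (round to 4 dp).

H = −Σ pᵢ log₂ pᵢ.
−0.24·log₂(0.24) = 0.4941
−0.30·log₂(0.30) = 0.5211
−0.26·log₂(0.26) = 0.5053
−0.20·log₂(0.20) = 0.4644
Sum ≈ 1.9849 → 1.9849 bits.

1.9849 bits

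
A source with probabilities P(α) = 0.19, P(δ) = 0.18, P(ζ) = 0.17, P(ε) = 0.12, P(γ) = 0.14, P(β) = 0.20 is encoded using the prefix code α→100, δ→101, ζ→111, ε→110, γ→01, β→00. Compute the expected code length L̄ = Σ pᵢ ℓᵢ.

L̄ = Σ pᵢ·ℓᵢ = 0.19·3 + 0.18·3 + 0.17·3 + 0.12·3 + 0.14·2 + 0.20·2 = 2.66 bits/symbol.

2.66 bits/symbol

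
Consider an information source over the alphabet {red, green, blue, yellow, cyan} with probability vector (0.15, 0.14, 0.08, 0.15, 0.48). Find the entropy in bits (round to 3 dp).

2.018 bits

H = −Σ pᵢ log₂ pᵢ.
−0.15·log₂(0.15) = 0.4105
−0.14·log₂(0.14) = 0.3971
−0.08·log₂(0.08) = 0.2915
−0.15·log₂(0.15) = 0.4105
−0.48·log₂(0.48) = 0.5083
Sum ≈ 2.0180 → 2.018 bits.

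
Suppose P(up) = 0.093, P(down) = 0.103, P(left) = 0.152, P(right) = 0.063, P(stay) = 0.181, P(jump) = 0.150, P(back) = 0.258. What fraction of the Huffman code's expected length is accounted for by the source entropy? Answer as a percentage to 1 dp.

98.7%

Entropy H = −Σ p log₂ p ≈ 2.6820 bits.
Huffman merges: 63/1000+93/1000→39/250; 103/1000+3/20→253/1000; 19/125+39/250→77/250; 181/1000+253/1000→217/500; 129/500+77/250→283/500; 217/500+283/500→1. L = 2717/1000 ≈ 2.7170.
Efficiency = H/L = 2.6820/2.7170 = 98.7%.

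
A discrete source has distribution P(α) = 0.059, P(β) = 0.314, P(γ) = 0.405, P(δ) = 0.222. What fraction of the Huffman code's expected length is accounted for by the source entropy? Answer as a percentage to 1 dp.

94.7%

Entropy H = −Σ p log₂ p ≈ 1.7758 bits.
Huffman merges: 59/1000+111/500→281/1000; 281/1000+157/500→119/200; 81/200+119/200→1. L = 469/250 ≈ 1.8760.
Efficiency = H/L = 1.7758/1.8760 = 94.7%.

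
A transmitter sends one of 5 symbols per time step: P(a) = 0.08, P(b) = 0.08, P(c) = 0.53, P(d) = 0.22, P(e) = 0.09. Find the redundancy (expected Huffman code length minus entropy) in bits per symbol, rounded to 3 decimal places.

0.018 bits

Entropy H = −Σ p log₂ p ≈ 1.8617 bits.
Huffman merges: 2/25+2/25→4/25; 9/100+4/25→1/4; 11/50+1/4→47/100; 47/100+53/100→1. L = 47/25 ≈ 1.8800.
L − H = 1.8800 − 1.8617 = 0.018 bits.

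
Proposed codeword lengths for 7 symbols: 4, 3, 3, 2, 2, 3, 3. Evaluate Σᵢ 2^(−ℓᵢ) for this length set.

1.0625

With common denominator 2^4 = 16: Σ 2^(−ℓᵢ) = 1/16 + 2/16 + 2/16 + 4/16 + 4/16 + 2/16 + 2/16 = 17/16 = 1.0625.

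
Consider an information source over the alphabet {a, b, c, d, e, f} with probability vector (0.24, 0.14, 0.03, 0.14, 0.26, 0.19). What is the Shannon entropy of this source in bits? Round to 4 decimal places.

H = −Σ pᵢ log₂ pᵢ.
−0.24·log₂(0.24) = 0.4941
−0.14·log₂(0.14) = 0.3971
−0.03·log₂(0.03) = 0.1518
−0.14·log₂(0.14) = 0.3971
−0.26·log₂(0.26) = 0.5053
−0.19·log₂(0.19) = 0.4552
Sum ≈ 2.4006 → 2.4006 bits.

2.4006 bits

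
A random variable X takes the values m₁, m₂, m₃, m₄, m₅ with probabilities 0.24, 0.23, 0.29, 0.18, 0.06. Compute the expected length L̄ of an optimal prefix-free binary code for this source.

Repeatedly combine the two least-probable nodes; the expected code length is the sum of the merged weights.
merge 3/50 + 9/50 → 6/25
merge 23/100 + 6/25 → 47/100
merge 6/25 + 29/100 → 53/100
merge 47/100 + 53/100 → 1
L = 6/25 + 47/100 + 53/100 + 1 = 56/25 = 2.24 bits/symbol.

2.24 bits/symbol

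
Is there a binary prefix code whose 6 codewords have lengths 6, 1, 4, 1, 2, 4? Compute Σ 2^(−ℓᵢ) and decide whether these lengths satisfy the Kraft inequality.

1.390625; no

With common denominator 2^6 = 64: Σ 2^(−ℓᵢ) = 1/64 + 32/64 + 4/64 + 32/64 + 16/64 + 4/64 = 89/64 = 1.390625.
Kraft's inequality requires Σ ≤ 1; here Σ = 1.390625 > 1, so no such prefix code exists.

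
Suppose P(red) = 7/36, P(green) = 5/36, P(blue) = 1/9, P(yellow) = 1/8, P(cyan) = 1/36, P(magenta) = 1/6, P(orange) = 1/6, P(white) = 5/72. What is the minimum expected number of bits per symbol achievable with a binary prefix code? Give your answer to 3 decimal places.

Repeatedly combine the two least-probable nodes; the expected code length is the sum of the merged weights.
merge 1/36 + 5/72 → 7/72
merge 7/72 + 1/9 → 5/24
merge 1/8 + 5/36 → 19/72
merge 1/6 + 1/6 → 1/3
merge 7/36 + 5/24 → 29/72
merge 19/72 + 1/3 → 43/72
merge 29/72 + 43/72 → 1
L = 7/72 + 5/24 + 19/72 + 1/3 + 29/72 + 43/72 + 1 = 209/72 ≈ 2.903 bits/symbol.

2.903 bits/symbol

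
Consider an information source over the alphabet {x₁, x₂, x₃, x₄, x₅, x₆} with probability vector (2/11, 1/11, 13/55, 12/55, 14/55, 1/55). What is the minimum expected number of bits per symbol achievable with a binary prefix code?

2.4 bits/symbol

Repeatedly combine the two least-probable nodes; the expected code length is the sum of the merged weights.
merge 1/55 + 1/11 → 6/55
merge 6/55 + 2/11 → 16/55
merge 12/55 + 13/55 → 5/11
merge 14/55 + 16/55 → 6/11
merge 5/11 + 6/11 → 1
L = 6/55 + 16/55 + 5/11 + 6/11 + 1 = 12/5 = 2.4 bits/symbol.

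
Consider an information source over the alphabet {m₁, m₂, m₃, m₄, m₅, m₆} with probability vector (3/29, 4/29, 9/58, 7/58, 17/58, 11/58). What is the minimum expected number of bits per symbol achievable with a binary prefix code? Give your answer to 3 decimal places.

2.517 bits/symbol

Repeatedly combine the two least-probable nodes; the expected code length is the sum of the merged weights.
merge 3/29 + 7/58 → 13/58
merge 4/29 + 9/58 → 17/58
merge 11/58 + 13/58 → 12/29
merge 17/58 + 17/58 → 17/29
merge 12/29 + 17/29 → 1
L = 13/58 + 17/58 + 12/29 + 17/29 + 1 = 73/29 ≈ 2.517 bits/symbol.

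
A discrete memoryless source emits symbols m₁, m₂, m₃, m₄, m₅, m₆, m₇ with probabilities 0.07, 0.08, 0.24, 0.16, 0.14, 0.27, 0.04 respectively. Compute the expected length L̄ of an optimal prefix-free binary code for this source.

Repeatedly combine the two least-probable nodes; the expected code length is the sum of the merged weights.
merge 1/25 + 7/100 → 11/100
merge 2/25 + 11/100 → 19/100
merge 7/50 + 4/25 → 3/10
merge 19/100 + 6/25 → 43/100
merge 27/100 + 3/10 → 57/100
merge 43/100 + 57/100 → 1
L = 11/100 + 19/100 + 3/10 + 43/100 + 57/100 + 1 = 13/5 = 2.6 bits/symbol.

2.6 bits/symbol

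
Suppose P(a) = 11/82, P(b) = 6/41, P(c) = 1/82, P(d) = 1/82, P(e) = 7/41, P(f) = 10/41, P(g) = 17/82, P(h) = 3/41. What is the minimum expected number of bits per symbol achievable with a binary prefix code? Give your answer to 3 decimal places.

2.671 bits/symbol

Repeatedly combine the two least-probable nodes; the expected code length is the sum of the merged weights.
merge 1/82 + 1/82 → 1/41
merge 1/41 + 3/41 → 4/41
merge 4/41 + 11/82 → 19/82
merge 6/41 + 7/41 → 13/41
merge 17/82 + 19/82 → 18/41
merge 10/41 + 13/41 → 23/41
merge 18/41 + 23/41 → 1
L = 1/41 + 4/41 + 19/82 + 13/41 + 18/41 + 23/41 + 1 = 219/82 ≈ 2.671 bits/symbol.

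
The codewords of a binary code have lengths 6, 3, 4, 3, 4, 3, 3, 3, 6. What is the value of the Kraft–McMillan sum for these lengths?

With common denominator 2^6 = 64: Σ 2^(−ℓᵢ) = 1/64 + 8/64 + 4/64 + 8/64 + 4/64 + 8/64 + 8/64 + 8/64 + 1/64 = 50/64 = 0.78125.

0.78125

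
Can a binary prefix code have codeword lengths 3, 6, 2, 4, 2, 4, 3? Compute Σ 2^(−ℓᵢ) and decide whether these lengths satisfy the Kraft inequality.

0.890625; yes

With common denominator 2^6 = 64: Σ 2^(−ℓᵢ) = 8/64 + 1/64 + 16/64 + 4/64 + 16/64 + 4/64 + 8/64 = 57/64 = 0.890625.
Kraft's inequality requires Σ ≤ 1; here Σ = 0.890625 ≤ 1, so such a prefix code exists.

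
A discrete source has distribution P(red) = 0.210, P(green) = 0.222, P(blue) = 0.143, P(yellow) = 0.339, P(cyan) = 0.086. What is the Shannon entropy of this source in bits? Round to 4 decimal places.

H = −Σ pᵢ log₂ pᵢ.
−0.210·log₂(0.210) = 0.4728
−0.222·log₂(0.222) = 0.4820
−0.143·log₂(0.143) = 0.4012
−0.339·log₂(0.339) = 0.5291
−0.086·log₂(0.086) = 0.3044
Sum ≈ 2.1896 → 2.1896 bits.

2.1896 bits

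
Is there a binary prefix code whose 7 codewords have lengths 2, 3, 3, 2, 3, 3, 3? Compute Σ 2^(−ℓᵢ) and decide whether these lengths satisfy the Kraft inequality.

With common denominator 2^3 = 8: Σ 2^(−ℓᵢ) = 2/8 + 1/8 + 1/8 + 2/8 + 1/8 + 1/8 + 1/8 = 9/8 = 1.125.
Kraft's inequality requires Σ ≤ 1; here Σ = 1.125 > 1, so no such prefix code exists.

1.125; no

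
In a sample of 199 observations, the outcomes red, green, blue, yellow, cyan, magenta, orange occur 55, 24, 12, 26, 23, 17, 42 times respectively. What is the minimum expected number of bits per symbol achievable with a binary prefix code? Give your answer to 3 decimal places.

2.658 bits/symbol

Probabilities are the counts divided by 199.
Repeatedly combine the two least-probable nodes; the expected code length is the sum of the merged weights.
merge 12/199 + 17/199 → 29/199
merge 23/199 + 24/199 → 47/199
merge 26/199 + 29/199 → 55/199
merge 42/199 + 47/199 → 89/199
merge 55/199 + 55/199 → 110/199
merge 89/199 + 110/199 → 1
L = 29/199 + 47/199 + 55/199 + 89/199 + 110/199 + 1 = 529/199 ≈ 2.658 bits/symbol.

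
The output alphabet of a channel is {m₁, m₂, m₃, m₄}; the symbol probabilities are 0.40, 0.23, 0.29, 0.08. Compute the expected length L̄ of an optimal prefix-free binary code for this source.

1.91 bits/symbol

Repeatedly combine the two least-probable nodes; the expected code length is the sum of the merged weights.
merge 2/25 + 23/100 → 31/100
merge 29/100 + 31/100 → 3/5
merge 2/5 + 3/5 → 1
L = 31/100 + 3/5 + 1 = 191/100 = 1.91 bits/symbol.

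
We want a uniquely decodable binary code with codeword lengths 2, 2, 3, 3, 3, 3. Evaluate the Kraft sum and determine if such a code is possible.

1; yes

With common denominator 2^3 = 8: Σ 2^(−ℓᵢ) = 2/8 + 2/8 + 1/8 + 1/8 + 1/8 + 1/8 = 8/8 = 1.
Kraft's inequality requires Σ ≤ 1; here Σ = 1 ≤ 1, so such a prefix code exists.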